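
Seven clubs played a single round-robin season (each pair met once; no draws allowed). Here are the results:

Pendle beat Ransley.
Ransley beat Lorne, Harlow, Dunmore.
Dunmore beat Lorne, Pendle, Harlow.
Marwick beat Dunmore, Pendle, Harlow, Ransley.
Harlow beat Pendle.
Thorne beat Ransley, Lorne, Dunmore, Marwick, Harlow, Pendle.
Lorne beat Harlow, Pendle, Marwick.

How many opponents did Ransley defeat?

Ransley's results: beat Dunmore, Harlow, Lorne; lost to Thorne, Pendle, Marwick.
That is 3 wins.

3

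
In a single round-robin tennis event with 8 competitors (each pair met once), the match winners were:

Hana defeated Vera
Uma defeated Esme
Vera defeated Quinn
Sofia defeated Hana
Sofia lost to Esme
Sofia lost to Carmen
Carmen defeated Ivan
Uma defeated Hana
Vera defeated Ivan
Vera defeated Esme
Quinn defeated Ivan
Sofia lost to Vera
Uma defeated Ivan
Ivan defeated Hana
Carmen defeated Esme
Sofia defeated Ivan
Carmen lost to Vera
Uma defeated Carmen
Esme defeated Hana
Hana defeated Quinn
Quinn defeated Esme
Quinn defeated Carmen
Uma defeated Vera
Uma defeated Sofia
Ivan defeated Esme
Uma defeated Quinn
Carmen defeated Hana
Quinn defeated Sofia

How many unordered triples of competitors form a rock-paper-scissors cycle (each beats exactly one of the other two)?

Win totals: Sofia 2, Esme 2, Quinn 4, Vera 5, Uma 7, Hana 2, Ivan 2, Carmen 4.
A competitor with w wins dominates both others in C(w,2) triples; summing gives 1 + 1 + 6 + 10 + 21 + 1 + 1 + 6 = 47 transitive triples.
Total triples C(8,3) = 56, so cyclic triples = 56 − 47 = 9.

9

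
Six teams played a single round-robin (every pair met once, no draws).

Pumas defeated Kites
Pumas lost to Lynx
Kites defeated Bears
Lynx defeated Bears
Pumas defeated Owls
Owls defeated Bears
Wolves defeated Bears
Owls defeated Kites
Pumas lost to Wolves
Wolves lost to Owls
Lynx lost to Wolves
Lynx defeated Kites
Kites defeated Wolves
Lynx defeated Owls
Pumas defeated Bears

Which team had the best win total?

Lynx

Win totals: Kites 2, Bears 0, Lynx 4, Wolves 3, Pumas 3, Owls 3.
Lynx leads with 4 wins (next highest: 3).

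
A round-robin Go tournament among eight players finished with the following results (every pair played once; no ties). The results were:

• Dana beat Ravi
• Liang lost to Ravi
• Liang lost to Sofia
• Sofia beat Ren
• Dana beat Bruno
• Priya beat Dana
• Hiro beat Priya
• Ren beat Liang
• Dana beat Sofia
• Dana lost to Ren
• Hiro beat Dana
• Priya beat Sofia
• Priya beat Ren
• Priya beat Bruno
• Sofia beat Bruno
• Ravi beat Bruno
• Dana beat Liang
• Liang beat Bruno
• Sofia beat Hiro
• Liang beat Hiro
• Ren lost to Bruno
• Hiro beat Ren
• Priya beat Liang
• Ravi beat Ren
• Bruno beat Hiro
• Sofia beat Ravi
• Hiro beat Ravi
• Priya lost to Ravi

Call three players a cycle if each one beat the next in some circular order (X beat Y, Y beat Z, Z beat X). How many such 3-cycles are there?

Win totals: Ravi 4, Sofia 5, Liang 2, Dana 4, Priya 5, Ren 2, Hiro 4, Bruno 2.
A player with w wins dominates both others in C(w,2) triples; summing gives 6 + 10 + 1 + 6 + 10 + 1 + 6 + 1 = 41 transitive triples.
Total triples C(8,3) = 56, so cyclic triples = 56 − 41 = 15.

15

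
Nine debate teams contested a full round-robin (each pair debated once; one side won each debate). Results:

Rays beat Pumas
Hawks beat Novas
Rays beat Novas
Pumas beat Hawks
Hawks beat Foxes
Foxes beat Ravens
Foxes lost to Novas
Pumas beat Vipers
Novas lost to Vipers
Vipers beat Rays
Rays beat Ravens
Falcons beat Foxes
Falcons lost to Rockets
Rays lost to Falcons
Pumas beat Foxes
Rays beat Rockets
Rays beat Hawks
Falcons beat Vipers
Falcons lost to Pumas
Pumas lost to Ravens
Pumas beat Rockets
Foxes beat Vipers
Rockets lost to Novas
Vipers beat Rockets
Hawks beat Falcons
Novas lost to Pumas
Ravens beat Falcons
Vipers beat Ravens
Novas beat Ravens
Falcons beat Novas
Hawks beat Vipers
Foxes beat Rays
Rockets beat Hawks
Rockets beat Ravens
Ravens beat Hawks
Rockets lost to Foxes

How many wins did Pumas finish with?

6

Pumas' results: beat Novas, Rockets, Hawks, Foxes, Vipers, Falcons; lost to Ravens, Rays.
That is 6 wins.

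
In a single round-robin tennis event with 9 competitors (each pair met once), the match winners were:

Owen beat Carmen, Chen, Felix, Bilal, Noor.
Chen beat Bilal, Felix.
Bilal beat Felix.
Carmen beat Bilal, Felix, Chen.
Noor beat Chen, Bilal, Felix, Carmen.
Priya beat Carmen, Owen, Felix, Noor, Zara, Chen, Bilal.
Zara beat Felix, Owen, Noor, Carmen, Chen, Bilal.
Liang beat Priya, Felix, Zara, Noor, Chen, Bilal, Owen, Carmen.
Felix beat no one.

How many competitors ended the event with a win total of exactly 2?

1

Win totals: Chen 2, Priya 7, Carmen 3, Bilal 1, Felix 0, Noor 4, Liang 8, Zara 6, Owen 5.
Exactly 2: Chen — 1 competitor.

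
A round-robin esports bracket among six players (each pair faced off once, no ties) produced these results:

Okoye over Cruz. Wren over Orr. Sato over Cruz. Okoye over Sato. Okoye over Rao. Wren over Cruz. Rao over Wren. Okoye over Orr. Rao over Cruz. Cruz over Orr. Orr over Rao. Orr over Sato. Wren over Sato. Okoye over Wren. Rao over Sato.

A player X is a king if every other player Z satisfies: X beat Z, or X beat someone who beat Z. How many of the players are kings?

1

Cruz cannot reach Wren, Okoye in two steps.
Sato cannot reach Wren, Rao, Okoye in two steps.
Wren cannot reach Okoye in two steps.
Rao cannot reach Okoye in two steps.
Okoye reaches everyone (king).
Orr cannot reach Okoye in two steps.
Kings: Okoye — 1.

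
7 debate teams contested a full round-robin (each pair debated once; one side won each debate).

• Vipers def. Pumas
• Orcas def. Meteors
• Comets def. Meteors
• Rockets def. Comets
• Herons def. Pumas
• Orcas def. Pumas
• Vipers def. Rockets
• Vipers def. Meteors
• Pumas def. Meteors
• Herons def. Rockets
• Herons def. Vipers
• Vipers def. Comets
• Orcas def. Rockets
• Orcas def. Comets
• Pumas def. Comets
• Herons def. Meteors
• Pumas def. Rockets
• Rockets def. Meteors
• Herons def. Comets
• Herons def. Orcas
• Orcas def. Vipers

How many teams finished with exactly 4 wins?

1

Win totals: Vipers 4, Rockets 2, Herons 6, Orcas 5, Comets 1, Pumas 3, Meteors 0.
Exactly 4: Vipers — 1 team.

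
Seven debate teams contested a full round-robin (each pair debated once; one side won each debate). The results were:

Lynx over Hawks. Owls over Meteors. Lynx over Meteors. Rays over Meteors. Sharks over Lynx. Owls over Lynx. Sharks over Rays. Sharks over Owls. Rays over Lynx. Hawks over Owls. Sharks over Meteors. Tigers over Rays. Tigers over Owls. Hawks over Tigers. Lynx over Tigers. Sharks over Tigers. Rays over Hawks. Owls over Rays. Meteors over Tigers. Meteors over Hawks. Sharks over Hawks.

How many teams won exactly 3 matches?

3

Win totals: Hawks 2, Tigers 2, Owls 3, Sharks 6, Meteors 2, Lynx 3, Rays 3.
Exactly 3: Owls, Lynx, Rays — 3 teams.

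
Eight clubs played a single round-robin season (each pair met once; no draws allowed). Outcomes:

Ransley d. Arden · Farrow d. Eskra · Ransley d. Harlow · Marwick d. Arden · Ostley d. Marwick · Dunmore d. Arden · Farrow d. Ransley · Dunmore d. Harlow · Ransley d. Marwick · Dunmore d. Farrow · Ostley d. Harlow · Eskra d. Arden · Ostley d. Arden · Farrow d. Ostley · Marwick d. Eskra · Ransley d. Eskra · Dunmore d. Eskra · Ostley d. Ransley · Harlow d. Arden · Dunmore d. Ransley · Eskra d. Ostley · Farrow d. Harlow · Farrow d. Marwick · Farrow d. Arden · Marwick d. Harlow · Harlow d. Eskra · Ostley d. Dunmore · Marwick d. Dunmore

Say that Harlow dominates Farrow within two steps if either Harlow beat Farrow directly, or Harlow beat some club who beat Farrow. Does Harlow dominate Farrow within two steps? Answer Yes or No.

Harlow did not beat Farrow directly.
Harlow beat Eskra, Arden, but each of them lost to Farrow. No two-step path.

No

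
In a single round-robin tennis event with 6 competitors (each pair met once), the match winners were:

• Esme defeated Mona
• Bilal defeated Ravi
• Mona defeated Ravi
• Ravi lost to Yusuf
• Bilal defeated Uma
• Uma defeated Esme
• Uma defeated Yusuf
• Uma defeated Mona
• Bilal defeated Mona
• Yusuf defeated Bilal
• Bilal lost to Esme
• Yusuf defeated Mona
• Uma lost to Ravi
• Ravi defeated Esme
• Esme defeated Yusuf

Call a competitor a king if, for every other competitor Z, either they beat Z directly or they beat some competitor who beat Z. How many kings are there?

5

Yusuf reaches everyone (king).
Esme reaches everyone (king).
Mona cannot reach Yusuf, Bilal in two steps.
Ravi reaches everyone (king).
Bilal reaches everyone (king).
Uma reaches everyone (king).
Kings: Yusuf, Esme, Ravi, Bilal, Uma — 5.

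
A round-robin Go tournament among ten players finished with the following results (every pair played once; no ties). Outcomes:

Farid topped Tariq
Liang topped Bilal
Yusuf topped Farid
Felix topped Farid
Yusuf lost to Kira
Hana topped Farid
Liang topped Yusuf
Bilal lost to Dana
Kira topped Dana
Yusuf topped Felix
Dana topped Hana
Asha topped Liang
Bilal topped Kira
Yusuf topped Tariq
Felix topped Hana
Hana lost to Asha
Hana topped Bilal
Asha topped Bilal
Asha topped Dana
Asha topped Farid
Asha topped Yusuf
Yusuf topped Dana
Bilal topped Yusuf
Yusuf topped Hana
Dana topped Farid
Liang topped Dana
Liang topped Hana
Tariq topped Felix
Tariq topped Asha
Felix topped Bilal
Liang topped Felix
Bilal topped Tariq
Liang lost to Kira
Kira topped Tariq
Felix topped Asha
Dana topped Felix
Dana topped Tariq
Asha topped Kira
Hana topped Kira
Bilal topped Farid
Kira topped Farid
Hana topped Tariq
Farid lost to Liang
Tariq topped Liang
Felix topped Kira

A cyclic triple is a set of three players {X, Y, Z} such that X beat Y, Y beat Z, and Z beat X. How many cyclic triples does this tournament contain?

Win totals: Dana 5, Yusuf 5, Bilal 4, Liang 6, Felix 5, Tariq 3, Hana 4, Asha 7, Kira 5, Farid 1.
A player with w wins dominates both others in C(w,2) triples; summing gives 10 + 10 + 6 + 15 + 10 + 3 + 6 + 21 + 10 + 0 = 91 transitive triples.
Total triples C(10,3) = 120, so cyclic triples = 120 − 91 = 29.

29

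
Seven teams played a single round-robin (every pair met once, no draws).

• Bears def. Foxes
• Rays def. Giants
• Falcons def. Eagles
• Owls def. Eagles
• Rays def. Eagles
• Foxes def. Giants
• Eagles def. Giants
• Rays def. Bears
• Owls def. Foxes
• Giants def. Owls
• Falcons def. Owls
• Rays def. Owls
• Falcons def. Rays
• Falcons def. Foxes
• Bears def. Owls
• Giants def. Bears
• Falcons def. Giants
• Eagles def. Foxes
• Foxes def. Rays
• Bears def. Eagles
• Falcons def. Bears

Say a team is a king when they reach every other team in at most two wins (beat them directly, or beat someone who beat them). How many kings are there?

1

Owls cannot reach Falcons, Bears in two steps.
Falcons reaches everyone (king).
Foxes cannot reach Falcons in two steps.
Giants cannot reach Falcons, Rays in two steps.
Rays cannot reach Falcons in two steps.
Bears cannot reach Falcons in two steps.
Eagles cannot reach Falcons in two steps.
Kings: Falcons — 1.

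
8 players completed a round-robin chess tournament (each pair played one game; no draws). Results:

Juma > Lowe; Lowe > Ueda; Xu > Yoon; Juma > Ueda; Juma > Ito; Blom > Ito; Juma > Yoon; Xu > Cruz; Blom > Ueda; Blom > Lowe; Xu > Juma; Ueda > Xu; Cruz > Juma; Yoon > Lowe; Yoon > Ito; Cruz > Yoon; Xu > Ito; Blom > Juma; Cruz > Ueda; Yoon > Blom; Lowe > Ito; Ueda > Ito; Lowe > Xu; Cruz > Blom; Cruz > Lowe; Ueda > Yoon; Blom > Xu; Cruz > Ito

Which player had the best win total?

Cruz

Win totals: Lowe 3, Blom 5, Yoon 3, Ueda 3, Cruz 6, Xu 4, Ito 0, Juma 4.
Cruz leads with 6 wins (next highest: 5).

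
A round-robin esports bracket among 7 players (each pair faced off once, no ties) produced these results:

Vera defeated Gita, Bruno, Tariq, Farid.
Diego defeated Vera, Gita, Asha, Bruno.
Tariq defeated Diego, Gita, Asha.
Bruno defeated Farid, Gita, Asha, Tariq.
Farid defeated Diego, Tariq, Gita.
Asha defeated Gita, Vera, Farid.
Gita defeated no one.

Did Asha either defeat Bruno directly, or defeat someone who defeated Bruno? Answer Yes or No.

Yes

Asha did not beat Bruno directly.
Asha beat Vera, Farid, Gita. Of those, Vera beat Bruno.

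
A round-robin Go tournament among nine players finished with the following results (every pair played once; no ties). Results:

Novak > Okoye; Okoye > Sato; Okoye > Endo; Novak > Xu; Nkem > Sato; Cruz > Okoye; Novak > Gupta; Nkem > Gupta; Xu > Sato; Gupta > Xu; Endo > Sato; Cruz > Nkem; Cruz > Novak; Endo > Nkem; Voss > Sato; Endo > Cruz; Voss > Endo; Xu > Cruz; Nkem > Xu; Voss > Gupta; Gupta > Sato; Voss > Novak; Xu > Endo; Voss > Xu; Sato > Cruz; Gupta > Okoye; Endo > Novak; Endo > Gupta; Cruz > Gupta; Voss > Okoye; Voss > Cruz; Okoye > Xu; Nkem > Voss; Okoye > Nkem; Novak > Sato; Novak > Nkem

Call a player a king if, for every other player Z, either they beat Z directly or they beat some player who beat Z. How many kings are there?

6

Novak reaches everyone (king).
Okoye reaches everyone (king).
Sato cannot reach Xu, Voss, Endo in two steps.
Xu cannot reach Voss in two steps.
Voss reaches everyone (king).
Nkem reaches everyone (king).
Endo reaches everyone (king).
Cruz reaches everyone (king).
Gupta cannot reach Novak, Voss in two steps.
Kings: Novak, Okoye, Voss, Nkem, Endo, Cruz — 6.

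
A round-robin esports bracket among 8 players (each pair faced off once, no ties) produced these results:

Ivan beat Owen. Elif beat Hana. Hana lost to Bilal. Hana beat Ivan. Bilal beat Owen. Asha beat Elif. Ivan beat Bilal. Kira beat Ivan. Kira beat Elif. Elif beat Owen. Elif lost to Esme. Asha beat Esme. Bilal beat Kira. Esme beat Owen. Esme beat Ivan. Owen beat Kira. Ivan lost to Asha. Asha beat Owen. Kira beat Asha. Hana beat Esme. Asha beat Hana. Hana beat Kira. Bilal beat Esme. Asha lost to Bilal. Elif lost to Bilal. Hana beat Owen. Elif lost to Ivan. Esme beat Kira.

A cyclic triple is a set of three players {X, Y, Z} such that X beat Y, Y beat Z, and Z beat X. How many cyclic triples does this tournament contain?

12

Win totals: Hana 4, Ivan 3, Asha 5, Kira 3, Elif 2, Owen 1, Bilal 6, Esme 4.
A player with w wins dominates both others in C(w,2) triples; summing gives 6 + 3 + 10 + 3 + 1 + 0 + 15 + 6 = 44 transitive triples.
Total triples C(8,3) = 56, so cyclic triples = 56 − 44 = 12.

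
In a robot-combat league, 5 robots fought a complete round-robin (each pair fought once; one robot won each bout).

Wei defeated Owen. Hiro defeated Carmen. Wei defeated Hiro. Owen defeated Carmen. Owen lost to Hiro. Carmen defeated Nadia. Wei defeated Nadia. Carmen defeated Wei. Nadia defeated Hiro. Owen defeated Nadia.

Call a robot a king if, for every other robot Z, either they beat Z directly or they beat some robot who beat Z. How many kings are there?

Nadia cannot reach Wei in two steps.
Owen reaches everyone (king).
Hiro reaches everyone (king).
Wei reaches everyone (king).
Carmen reaches everyone (king).
Kings: Owen, Hiro, Wei, Carmen — 4.

4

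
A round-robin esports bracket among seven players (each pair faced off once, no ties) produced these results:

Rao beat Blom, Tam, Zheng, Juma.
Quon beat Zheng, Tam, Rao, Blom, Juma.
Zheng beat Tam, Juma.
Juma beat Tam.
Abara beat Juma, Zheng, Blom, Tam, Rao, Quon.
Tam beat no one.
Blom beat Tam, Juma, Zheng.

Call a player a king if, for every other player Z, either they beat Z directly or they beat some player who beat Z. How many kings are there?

Juma cannot reach Quon, Zheng, Blom, Abara, Rao in two steps.
Quon cannot reach Abara in two steps.
Tam cannot reach Juma, Quon, Zheng, Blom, Abara, Rao in two steps.
Zheng cannot reach Quon, Blom, Abara, Rao in two steps.
Blom cannot reach Quon, Abara, Rao in two steps.
Abara reaches everyone (king).
Rao cannot reach Quon, Abara in two steps.
Kings: Abara — 1.

1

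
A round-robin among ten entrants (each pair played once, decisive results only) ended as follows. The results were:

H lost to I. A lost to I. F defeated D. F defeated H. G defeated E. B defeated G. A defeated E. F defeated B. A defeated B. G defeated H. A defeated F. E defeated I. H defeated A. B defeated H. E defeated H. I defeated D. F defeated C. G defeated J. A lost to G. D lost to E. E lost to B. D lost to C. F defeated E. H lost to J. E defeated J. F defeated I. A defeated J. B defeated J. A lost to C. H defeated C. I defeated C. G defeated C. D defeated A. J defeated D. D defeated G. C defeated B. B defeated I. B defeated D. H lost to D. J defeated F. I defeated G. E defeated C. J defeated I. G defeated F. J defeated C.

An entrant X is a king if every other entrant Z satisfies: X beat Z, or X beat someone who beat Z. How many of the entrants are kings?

8

A reaches everyone (king).
B reaches everyone (king).
C reaches everyone (king).
D cannot reach I in two steps.
E reaches everyone (king).
F reaches everyone (king).
G reaches everyone (king).
H cannot reach G, I in two steps.
I reaches everyone (king).
J reaches everyone (king).
Kings: A, B, C, E, F, G, I, J — 8.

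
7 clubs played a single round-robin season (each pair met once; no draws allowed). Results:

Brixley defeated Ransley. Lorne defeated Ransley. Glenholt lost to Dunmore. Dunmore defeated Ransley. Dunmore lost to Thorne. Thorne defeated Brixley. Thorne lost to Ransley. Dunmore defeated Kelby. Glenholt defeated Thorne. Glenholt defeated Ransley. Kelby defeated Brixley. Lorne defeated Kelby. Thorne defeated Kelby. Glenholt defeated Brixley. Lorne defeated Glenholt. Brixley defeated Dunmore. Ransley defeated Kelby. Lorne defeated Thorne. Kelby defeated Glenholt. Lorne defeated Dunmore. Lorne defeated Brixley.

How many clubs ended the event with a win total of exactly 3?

Win totals: Dunmore 3, Kelby 2, Ransley 2, Lorne 6, Brixley 2, Thorne 3, Glenholt 3.
Exactly 3: Dunmore, Thorne, Glenholt — 3 clubs.

3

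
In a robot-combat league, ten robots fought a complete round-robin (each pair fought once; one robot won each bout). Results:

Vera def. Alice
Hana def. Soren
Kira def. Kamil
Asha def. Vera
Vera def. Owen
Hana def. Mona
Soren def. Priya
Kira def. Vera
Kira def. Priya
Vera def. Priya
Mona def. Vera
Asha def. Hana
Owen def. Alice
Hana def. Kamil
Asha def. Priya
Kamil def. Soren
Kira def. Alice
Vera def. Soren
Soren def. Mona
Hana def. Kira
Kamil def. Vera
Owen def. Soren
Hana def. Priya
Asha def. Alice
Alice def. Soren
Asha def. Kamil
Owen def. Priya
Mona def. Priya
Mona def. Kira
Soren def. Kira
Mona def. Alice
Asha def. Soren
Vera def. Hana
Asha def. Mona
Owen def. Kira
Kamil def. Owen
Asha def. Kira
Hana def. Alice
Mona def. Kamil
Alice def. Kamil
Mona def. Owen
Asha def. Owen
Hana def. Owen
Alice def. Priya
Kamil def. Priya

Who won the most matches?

Win totals: Owen 4, Mona 6, Kamil 4, Soren 3, Asha 9, Hana 7, Priya 0, Vera 5, Kira 4, Alice 3.
Asha leads with 9 wins (next highest: 7).

Asha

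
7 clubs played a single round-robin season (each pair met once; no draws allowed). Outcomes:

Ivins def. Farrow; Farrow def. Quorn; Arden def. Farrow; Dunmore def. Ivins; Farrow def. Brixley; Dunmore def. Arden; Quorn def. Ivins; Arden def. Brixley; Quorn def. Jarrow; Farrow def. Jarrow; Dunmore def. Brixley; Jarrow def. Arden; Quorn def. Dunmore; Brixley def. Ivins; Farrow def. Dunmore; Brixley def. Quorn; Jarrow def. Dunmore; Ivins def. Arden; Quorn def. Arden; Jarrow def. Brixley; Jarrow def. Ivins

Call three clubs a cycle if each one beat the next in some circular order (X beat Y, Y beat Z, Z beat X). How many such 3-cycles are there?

Win totals: Farrow 4, Jarrow 4, Quorn 4, Ivins 2, Dunmore 3, Arden 2, Brixley 2.
A club with w wins dominates both others in C(w,2) triples; summing gives 6 + 6 + 6 + 1 + 3 + 1 + 1 = 24 transitive triples.
Total triples C(7,3) = 35, so cyclic triples = 35 − 24 = 11.

11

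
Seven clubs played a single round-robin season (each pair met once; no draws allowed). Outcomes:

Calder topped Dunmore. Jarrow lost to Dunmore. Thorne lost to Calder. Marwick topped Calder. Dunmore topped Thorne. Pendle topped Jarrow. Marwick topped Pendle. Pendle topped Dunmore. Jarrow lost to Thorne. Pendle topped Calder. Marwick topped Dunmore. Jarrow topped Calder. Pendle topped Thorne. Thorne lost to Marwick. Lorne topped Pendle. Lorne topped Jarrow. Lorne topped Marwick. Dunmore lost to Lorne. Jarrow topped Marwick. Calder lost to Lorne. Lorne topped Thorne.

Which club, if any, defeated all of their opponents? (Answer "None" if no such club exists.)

Lorne has 6 wins out of 6 opponents — a perfect record.

Lorne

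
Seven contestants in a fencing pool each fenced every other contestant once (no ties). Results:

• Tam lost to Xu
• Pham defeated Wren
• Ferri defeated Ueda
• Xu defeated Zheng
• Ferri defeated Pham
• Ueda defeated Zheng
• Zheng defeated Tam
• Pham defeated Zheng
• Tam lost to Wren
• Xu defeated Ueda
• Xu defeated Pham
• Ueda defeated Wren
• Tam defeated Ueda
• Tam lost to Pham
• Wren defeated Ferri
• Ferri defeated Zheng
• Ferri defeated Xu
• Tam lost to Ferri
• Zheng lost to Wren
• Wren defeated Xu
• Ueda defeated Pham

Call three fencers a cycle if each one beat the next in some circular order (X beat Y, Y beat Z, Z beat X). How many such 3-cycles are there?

7

Win totals: Zheng 1, Wren 4, Xu 4, Pham 3, Tam 1, Ferri 5, Ueda 3.
A fencer with w wins dominates both others in C(w,2) triples; summing gives 0 + 6 + 6 + 3 + 0 + 10 + 3 = 28 transitive triples.
Total triples C(7,3) = 35, so cyclic triples = 35 − 28 = 7.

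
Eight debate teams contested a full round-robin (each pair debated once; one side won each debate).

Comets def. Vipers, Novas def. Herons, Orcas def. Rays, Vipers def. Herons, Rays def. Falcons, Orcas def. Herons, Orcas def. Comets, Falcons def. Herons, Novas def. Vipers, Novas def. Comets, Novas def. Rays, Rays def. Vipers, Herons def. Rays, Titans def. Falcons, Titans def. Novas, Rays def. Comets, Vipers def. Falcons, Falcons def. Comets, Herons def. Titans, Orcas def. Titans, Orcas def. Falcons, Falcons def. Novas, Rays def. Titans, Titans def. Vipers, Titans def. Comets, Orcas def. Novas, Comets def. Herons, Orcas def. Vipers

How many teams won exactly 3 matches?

Win totals: Titans 4, Novas 4, Vipers 2, Rays 4, Falcons 3, Orcas 7, Comets 2, Herons 2.
Exactly 3: Falcons — 1 team.

1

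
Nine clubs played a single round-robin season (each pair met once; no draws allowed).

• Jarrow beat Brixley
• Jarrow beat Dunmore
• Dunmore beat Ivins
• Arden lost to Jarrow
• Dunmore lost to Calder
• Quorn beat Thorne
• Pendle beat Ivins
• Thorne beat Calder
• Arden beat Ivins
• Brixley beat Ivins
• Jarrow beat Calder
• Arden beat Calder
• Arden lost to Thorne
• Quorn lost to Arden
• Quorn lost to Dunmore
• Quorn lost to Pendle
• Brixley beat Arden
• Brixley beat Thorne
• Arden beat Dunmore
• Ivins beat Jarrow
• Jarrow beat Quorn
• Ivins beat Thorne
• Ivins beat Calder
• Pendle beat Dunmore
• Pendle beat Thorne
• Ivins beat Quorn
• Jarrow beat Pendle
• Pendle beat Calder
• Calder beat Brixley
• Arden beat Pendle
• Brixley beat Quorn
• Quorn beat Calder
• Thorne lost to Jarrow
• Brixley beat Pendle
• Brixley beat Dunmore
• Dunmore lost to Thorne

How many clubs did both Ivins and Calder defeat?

Ivins beat: Thorne, Calder, Jarrow, Quorn.
Calder beat: Dunmore, Brixley.
No one was beaten by both.

0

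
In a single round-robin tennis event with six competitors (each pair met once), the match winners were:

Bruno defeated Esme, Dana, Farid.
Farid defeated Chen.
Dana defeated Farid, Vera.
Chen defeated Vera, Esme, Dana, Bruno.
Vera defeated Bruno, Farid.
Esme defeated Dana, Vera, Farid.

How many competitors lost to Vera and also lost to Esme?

Vera beat: Bruno, Farid.
Esme beat: Vera, Dana, Farid.
Both beat: Farid — 1.

1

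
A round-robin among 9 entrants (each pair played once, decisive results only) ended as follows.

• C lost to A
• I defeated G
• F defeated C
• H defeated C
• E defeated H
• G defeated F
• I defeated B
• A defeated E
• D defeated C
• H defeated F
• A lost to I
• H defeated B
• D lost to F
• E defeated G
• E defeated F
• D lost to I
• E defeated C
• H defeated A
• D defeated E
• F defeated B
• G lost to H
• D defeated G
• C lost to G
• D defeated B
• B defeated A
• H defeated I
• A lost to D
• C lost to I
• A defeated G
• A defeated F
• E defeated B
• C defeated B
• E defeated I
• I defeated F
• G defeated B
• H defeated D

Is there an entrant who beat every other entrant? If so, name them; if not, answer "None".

Highest win total is H with 7 (out of 8 possible).
H lost to E, so no entrant went undefeated.

None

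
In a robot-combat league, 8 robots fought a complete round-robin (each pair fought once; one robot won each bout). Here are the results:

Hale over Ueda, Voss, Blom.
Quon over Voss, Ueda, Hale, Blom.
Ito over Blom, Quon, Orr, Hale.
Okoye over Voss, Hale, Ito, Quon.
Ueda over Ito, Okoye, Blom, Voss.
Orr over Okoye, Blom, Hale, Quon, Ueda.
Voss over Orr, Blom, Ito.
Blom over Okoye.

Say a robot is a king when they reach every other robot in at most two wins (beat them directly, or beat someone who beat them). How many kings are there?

6

Ueda reaches everyone (king).
Okoye reaches everyone (king).
Voss reaches everyone (king).
Ito reaches everyone (king).
Hale cannot reach Quon in two steps.
Blom cannot reach Ueda, Orr in two steps.
Quon reaches everyone (king).
Orr reaches everyone (king).
Kings: Ueda, Okoye, Voss, Ito, Quon, Orr — 6.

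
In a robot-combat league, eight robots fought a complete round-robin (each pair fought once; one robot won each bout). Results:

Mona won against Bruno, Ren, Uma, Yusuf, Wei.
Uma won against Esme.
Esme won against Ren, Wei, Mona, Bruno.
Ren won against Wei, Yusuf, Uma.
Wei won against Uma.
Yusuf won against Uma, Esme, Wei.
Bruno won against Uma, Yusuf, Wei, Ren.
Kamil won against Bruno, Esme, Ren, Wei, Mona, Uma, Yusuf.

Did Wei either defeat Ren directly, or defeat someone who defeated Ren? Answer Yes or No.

Wei did not beat Ren directly.
Wei beat Uma, but each of them lost to Ren. No two-step path.

No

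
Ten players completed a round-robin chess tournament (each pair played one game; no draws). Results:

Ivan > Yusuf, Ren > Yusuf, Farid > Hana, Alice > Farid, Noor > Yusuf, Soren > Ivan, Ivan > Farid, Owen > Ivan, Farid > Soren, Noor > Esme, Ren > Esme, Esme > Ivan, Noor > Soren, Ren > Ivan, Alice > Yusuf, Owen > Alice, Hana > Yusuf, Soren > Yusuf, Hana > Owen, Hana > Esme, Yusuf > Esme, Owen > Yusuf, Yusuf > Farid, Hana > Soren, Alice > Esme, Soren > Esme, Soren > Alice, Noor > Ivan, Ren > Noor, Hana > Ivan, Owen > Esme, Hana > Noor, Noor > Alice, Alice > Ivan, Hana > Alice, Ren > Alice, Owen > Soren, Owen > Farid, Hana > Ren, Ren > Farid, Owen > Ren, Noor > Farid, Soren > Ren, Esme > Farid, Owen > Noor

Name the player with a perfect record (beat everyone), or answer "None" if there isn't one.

None

Highest win total is Owen with 8 (out of 9 possible).
Owen lost to Hana, so no player went undefeated.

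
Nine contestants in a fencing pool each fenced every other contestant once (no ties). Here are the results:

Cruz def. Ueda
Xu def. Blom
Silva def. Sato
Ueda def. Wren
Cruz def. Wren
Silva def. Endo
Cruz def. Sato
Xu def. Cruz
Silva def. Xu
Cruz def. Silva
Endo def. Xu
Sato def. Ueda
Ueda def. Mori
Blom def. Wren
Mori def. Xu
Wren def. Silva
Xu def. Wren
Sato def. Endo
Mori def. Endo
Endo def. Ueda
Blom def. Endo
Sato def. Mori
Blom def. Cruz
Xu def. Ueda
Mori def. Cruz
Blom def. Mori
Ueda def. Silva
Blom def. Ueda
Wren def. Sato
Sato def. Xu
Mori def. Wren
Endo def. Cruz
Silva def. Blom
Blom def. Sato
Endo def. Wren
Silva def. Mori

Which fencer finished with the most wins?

Blom

Win totals: Wren 2, Silva 5, Ueda 3, Sato 4, Cruz 4, Blom 6, Mori 4, Xu 4, Endo 4.
Blom leads with 6 wins (next highest: 5).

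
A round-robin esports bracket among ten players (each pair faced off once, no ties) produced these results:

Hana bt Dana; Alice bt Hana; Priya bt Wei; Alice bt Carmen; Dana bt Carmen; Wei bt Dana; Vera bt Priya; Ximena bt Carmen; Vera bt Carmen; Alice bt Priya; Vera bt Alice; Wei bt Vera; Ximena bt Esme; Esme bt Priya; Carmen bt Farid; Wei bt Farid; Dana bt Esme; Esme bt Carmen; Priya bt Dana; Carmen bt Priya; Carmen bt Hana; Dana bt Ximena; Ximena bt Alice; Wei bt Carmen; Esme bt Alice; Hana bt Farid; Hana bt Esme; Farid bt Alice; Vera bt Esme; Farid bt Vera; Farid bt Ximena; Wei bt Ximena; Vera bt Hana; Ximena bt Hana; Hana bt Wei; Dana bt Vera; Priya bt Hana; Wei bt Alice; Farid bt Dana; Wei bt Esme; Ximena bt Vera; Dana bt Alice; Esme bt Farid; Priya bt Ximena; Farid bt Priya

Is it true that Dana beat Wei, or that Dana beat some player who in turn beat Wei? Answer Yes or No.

Dana did not beat Wei directly.
Dana beat Vera, Alice, Esme, Carmen, Ximena, but each of them lost to Wei. No two-step path.

No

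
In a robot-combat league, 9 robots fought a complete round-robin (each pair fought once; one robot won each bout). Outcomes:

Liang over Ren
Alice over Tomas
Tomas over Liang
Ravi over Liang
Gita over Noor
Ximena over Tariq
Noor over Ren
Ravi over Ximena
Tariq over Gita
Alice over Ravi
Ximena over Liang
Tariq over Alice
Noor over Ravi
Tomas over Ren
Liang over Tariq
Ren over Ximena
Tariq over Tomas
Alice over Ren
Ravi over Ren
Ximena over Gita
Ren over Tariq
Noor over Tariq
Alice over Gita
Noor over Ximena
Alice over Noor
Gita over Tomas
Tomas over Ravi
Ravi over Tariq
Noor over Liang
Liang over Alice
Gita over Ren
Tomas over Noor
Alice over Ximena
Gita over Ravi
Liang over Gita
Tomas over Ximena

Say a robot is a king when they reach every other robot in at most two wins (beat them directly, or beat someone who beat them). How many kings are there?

Gita cannot reach Alice in two steps.
Noor reaches everyone (king).
Liang reaches everyone (king).
Ren cannot reach Noor, Ravi in two steps.
Ravi cannot reach Noor in two steps.
Alice reaches everyone (king).
Ximena reaches everyone (king).
Tariq reaches everyone (king).
Tomas reaches everyone (king).
Kings: Noor, Liang, Alice, Ximena, Tariq, Tomas — 6.

6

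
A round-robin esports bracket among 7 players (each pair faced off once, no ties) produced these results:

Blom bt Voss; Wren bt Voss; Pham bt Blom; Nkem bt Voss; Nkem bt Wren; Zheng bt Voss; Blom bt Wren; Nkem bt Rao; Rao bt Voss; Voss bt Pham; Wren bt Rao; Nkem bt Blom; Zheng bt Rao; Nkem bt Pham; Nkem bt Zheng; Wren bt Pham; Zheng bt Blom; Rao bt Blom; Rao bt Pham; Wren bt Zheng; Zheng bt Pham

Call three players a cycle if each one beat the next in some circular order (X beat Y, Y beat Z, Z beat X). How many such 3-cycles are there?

Win totals: Voss 1, Zheng 4, Pham 1, Nkem 6, Rao 3, Blom 2, Wren 4.
A player with w wins dominates both others in C(w,2) triples; summing gives 0 + 6 + 0 + 15 + 3 + 1 + 6 = 31 transitive triples.
Total triples C(7,3) = 35, so cyclic triples = 35 − 31 = 4.

4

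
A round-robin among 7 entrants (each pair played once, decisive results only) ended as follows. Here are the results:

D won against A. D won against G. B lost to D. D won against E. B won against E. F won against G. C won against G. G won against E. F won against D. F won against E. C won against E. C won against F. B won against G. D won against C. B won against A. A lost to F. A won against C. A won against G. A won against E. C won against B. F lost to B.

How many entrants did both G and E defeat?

0

G beat: E.
E beat: no one.
No one was beaten by both.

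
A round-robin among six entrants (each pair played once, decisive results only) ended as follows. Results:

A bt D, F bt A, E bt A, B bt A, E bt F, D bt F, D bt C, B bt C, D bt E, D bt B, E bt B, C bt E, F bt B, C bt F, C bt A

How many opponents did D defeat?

4

D's results: beat B, C, E, F; lost to A.
That is 4 wins.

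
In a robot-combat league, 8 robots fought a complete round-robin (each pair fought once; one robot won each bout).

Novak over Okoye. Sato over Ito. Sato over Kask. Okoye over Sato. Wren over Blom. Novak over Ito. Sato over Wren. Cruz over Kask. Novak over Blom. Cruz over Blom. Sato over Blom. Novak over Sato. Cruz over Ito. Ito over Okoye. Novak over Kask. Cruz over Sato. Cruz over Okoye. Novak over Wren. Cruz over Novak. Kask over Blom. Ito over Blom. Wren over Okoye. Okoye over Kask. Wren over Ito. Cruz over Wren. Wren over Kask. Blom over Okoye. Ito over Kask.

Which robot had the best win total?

Cruz

Win totals: Blom 1, Cruz 7, Kask 1, Okoye 2, Sato 4, Novak 6, Wren 4, Ito 3.
Cruz leads with 7 wins (next highest: 6).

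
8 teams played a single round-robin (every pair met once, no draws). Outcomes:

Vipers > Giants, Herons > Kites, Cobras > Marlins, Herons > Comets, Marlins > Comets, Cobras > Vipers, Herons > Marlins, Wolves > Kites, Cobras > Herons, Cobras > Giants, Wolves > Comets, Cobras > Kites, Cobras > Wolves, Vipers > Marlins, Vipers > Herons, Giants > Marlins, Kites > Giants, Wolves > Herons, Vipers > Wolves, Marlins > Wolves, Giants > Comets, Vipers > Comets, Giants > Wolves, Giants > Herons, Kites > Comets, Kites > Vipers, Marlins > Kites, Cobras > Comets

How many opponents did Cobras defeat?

7

Cobras' results: beat Wolves, Herons, Kites, Vipers, Marlins, Comets, Giants; lost to no one.
That is 7 wins.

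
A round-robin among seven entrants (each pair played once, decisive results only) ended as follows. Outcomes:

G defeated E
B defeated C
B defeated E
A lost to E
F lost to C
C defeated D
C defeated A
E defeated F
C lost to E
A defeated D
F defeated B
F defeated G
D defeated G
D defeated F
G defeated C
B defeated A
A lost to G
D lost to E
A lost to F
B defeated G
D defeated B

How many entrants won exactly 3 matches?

4

Win totals: A 1, B 4, C 3, D 3, E 4, F 3, G 3.
Exactly 3: C, D, F, G — 4 entrants.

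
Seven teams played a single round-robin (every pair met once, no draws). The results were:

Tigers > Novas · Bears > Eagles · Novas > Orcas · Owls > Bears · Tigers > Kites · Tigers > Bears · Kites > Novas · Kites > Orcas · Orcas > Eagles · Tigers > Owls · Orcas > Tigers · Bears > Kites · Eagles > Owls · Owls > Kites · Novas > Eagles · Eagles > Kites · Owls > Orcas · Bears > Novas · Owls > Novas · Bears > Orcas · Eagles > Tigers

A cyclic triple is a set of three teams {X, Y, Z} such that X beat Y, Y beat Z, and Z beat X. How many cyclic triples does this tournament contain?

Win totals: Novas 2, Kites 2, Bears 4, Orcas 2, Eagles 3, Tigers 4, Owls 4.
A team with w wins dominates both others in C(w,2) triples; summing gives 1 + 1 + 6 + 1 + 3 + 6 + 6 = 24 transitive triples.
Total triples C(7,3) = 35, so cyclic triples = 35 − 24 = 11.

11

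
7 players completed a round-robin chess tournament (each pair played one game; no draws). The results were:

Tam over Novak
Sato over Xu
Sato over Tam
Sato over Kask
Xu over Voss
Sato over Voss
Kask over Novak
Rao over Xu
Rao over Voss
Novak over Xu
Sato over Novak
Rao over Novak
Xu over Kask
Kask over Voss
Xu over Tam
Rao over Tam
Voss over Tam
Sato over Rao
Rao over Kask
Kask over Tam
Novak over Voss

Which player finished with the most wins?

Sato

Win totals: Novak 2, Rao 5, Voss 1, Sato 6, Xu 3, Tam 1, Kask 3.
Sato leads with 6 wins (next highest: 5).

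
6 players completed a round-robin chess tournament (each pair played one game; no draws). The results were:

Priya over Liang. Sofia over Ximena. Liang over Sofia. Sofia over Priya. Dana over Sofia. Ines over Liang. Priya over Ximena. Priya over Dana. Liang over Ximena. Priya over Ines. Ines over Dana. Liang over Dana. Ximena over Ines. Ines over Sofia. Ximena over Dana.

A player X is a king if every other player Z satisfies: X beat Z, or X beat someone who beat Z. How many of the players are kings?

Liang reaches everyone (king).
Ines reaches everyone (king).
Priya reaches everyone (king).
Sofia reaches everyone (king).
Dana cannot reach Liang, Ines in two steps.
Ximena cannot reach Priya in two steps.
Kings: Liang, Ines, Priya, Sofia — 4.

4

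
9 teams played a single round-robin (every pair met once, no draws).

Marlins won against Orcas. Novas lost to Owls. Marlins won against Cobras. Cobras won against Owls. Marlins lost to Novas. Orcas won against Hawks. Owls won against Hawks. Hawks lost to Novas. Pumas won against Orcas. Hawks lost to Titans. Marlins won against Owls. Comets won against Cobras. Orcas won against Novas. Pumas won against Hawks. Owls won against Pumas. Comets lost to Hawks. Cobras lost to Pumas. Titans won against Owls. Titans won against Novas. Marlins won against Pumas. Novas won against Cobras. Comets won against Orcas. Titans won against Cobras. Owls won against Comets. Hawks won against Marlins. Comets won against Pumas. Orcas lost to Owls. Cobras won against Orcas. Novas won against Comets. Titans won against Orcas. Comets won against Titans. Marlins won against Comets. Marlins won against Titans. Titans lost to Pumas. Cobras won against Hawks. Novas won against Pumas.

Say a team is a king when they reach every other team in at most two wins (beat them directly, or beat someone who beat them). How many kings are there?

5

Owls reaches everyone (king).
Orcas cannot reach Owls, Titans in two steps.
Cobras cannot reach Titans in two steps.
Marlins reaches everyone (king).
Comets cannot reach Marlins in two steps.
Novas reaches everyone (king).
Pumas reaches everyone (king).
Hawks cannot reach Novas in two steps.
Titans reaches everyone (king).
Kings: Owls, Marlins, Novas, Pumas, Titans — 5.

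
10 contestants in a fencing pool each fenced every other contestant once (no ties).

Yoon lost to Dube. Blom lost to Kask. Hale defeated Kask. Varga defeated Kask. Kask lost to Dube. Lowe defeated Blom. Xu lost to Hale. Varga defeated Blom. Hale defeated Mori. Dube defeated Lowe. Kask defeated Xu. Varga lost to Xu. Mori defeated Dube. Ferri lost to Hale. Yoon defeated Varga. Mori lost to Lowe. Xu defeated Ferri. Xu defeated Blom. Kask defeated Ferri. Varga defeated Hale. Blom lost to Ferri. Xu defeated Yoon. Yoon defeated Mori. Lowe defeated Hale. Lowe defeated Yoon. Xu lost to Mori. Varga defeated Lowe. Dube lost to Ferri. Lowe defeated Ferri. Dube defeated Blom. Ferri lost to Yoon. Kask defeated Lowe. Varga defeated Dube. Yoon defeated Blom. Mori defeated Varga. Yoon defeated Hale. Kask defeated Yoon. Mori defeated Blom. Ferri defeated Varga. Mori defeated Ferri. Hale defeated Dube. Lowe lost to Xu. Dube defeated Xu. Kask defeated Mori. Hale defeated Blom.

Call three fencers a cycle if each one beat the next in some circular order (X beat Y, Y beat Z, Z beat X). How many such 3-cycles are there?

Win totals: Yoon 5, Mori 5, Varga 5, Xu 5, Dube 5, Blom 0, Hale 6, Ferri 3, Kask 6, Lowe 5.
A fencer with w wins dominates both others in C(w,2) triples; summing gives 10 + 10 + 10 + 10 + 10 + 0 + 15 + 3 + 15 + 10 = 93 transitive triples.
Total triples C(10,3) = 120, so cyclic triples = 120 − 93 = 27.

27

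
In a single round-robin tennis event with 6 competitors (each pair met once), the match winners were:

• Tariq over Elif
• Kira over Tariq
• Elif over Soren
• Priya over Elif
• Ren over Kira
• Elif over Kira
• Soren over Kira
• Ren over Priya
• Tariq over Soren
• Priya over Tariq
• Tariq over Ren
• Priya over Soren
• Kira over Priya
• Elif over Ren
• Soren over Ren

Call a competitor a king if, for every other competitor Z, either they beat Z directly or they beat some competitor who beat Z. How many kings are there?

5

Tariq reaches everyone (king).
Kira reaches everyone (king).
Elif reaches everyone (king).
Priya reaches everyone (king).
Ren reaches everyone (king).
Soren cannot reach Elif in two steps.
Kings: Tariq, Kira, Elif, Priya, Ren — 5.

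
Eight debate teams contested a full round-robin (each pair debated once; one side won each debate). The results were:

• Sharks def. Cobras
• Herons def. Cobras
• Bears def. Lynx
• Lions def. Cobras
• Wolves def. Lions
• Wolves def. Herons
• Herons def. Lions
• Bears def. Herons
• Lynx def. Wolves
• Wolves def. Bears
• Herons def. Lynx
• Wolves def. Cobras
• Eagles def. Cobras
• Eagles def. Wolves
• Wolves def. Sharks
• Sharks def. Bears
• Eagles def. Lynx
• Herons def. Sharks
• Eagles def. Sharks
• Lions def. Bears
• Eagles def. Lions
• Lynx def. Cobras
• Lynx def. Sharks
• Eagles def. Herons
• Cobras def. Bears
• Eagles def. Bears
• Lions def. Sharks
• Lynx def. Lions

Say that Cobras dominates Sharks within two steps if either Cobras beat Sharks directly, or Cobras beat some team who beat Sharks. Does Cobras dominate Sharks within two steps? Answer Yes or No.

Cobras did not beat Sharks directly.
Cobras beat Bears, but each of them lost to Sharks. No two-step path.

No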